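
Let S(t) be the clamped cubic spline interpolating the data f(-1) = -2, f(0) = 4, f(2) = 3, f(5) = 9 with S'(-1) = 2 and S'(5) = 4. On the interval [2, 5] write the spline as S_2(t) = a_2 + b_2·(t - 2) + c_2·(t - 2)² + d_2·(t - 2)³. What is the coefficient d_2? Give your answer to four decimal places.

-0.1842

With M_i denoting the second derivative at x_i, h_i = 1, 2, 3, and Δ_i = (y_(i+1) − y_i)/h_i = 6, -1/2, 2:
  1·M_0 + 6·M_1 + 2·M_2 = 6(Δ_1 - Δ_0) = -39
  2·M_1 + 10·M_2 + 3·M_3 = 6(Δ_2 - Δ_1) = 15
Clamped end conditions give two more equations: 2h_0·M_0 + h_0·M_1 = 6(Δ_0 - S'(-1)) = 24 and h_2·M_2 + 2h_2·M_3 = 6(S'(5) - Δ_2) = 12.
Solving the tridiagonal system: M_0 = 985/57, M_1 = -602/57, M_2 = 202/57, M_3 = 13/57.
On [2, 5], with S_2(t) = a_2 + b_2·(t - 2) + c_2·(t - 2)² + d_2·(t - 2)³: c_2 = M_2/2 = 101/57, d_2 = (M_3 - M_2)/(6h_2) = -7/38, b_2 = Δ_2 - h_2(2M_2 + M_3)/6 = -63/38.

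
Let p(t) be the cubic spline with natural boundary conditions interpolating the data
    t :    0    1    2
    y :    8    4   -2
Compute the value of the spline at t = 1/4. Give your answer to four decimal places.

7.1172

Put m_i = p'' at the i-th knot. Here h = (1, 1) and Δ = (-4, -6), so the interior equations h_(i-1)·m_(i-1) + 2(h_(i-1)+h_i)·m_i + h_i·m_(i+1) = 6(Δ_i − Δ_(i-1)) read
  1·m_0 + 4·m_1 + 1·m_2 = 6(Δ_1 - Δ_0) = -12
Natural end conditions: m_0 = m_2 = 0.
Hence m_0 = 0, m_1 = -3, m_2 = 0.
On [0, 1], p(t) = 8 - 7/2·t + 0·t² - 1/2·t³.
With t = 1/4: p(1/4) = 911/128.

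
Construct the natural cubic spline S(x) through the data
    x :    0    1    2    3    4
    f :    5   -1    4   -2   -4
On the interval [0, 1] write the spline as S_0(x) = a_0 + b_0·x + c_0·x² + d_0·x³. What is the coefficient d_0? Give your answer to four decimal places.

3.8036

Let M_i = S''(x_i). Step sizes h_i = 1, 1, 1, 1; slopes of the chords Δ_i = (y_(i+1) - y_i)/h_i = -6, 5, -6, -2.
  1·M_0 + 4·M_1 + 1·M_2 = 6(Δ_1 - Δ_0) = 66
  1·M_1 + 4·M_2 + 1·M_3 = 6(Δ_2 - Δ_1) = -66
  1·M_2 + 4·M_3 + 1·M_4 = 6(Δ_3 - Δ_2) = 24
Natural end conditions: M_0 = M_4 = 0.
Solving: M_0 = 0, M_1 = 639/28, M_2 = -177/7, M_3 = 345/28, M_4 = 0.
On [0, 1], with S_0(x) = a_0 + b_0·x + c_0·x² + d_0·x³: c_0 = M_0/2 = 0, d_0 = (M_1 - M_0)/(6h_0) = 213/56, b_0 = Δ_0 - h_0(2M_0 + M_1)/6 = -549/56.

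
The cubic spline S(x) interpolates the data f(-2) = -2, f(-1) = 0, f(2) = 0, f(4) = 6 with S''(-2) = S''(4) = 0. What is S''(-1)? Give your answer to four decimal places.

-2.4507

Write M_i for S''(x_i). With h_i = 1, 3, 2 and divided differences Δ_i = 2, 0, 3, the continuity of S' gives the tridiagonal system
  1·M_0 + 8·M_1 + 3·M_2 = 6(Δ_1 - Δ_0) = -12
  3·M_1 + 10·M_2 + 2·M_3 = 6(Δ_2 - Δ_1) = 18
Natural end conditions: M_0 = M_3 = 0.
Forward elimination and back-substitution give M_0 = 0, M_1 = -174/71, M_2 = 180/71, M_3 = 0.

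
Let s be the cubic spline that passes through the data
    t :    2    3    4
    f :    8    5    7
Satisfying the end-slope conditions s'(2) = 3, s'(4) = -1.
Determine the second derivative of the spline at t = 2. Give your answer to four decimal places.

-27.5000

With M_i denoting the second derivative at x_i, h_i = 1, 1, and Δ_i = (y_(i+1) − y_i)/h_i = -3, 2:
  1·M_0 + 4·M_1 + 1·M_2 = 6(Δ_1 - Δ_0) = 30
Clamped end conditions give two more equations: 2h_0·M_0 + h_0·M_1 = 6(Δ_0 - s'(2)) = -36 and h_1·M_1 + 2h_1·M_2 = 6(s'(4) - Δ_1) = -18.
Forward elimination and back-substitution give M_0 = -55/2, M_1 = 19, M_2 = -37/2.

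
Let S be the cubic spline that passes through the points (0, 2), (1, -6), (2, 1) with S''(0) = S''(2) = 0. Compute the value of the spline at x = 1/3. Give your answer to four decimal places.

-1.7778

Let m_i = S''(x_i). Step sizes h_i = 1, 1; slopes of the chords Δ_i = (y_(i+1) - y_i)/h_i = -8, 7.
  1·m_0 + 4·m_1 + 1·m_2 = 6(Δ_1 - Δ_0) = 90
Natural end conditions: m_0 = m_2 = 0.
Solving the tridiagonal system: m_0 = 0, m_1 = 45/2, m_2 = 0.
On [0, 1], S(x) = 2 - 47/4·x + 0·x² + 15/4·x³.
With x = 1/3: S(1/3) = -16/9.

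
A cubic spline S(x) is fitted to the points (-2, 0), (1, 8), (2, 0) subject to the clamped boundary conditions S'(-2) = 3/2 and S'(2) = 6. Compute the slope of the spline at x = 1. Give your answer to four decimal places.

Let σ_i = S''(x_i). Step sizes h_i = 3, 1; slopes of the chords Δ_i = (y_(i+1) - y_i)/h_i = 8/3, -8.
  3·σ_0 + 8·σ_1 + 1·σ_2 = 6(Δ_1 - Δ_0) = -64
Clamped end conditions give two more equations: 2h_0·σ_0 + h_0·σ_1 = 6(Δ_0 - S'(-2)) = 7 and h_1·σ_1 + 2h_1·σ_2 = 6(S'(2) - Δ_1) = 84.
Forward elimination and back-substitution give σ_0 = 247/24, σ_1 = -73/4, σ_2 = 409/8.
On [1, 2], S'(x) = b_1 + 2c_1·(x - 1) + 3d_1·(x - 1)² with b_1 = Δ_1 - h_1(2σ_1 + σ_2)/6 = -167/16, c_1 = σ_1/2 = -73/8, d_1 = (σ_2 - σ_1)/(6h_1) = 185/16. So S'(1) = -167/16.

-10.4375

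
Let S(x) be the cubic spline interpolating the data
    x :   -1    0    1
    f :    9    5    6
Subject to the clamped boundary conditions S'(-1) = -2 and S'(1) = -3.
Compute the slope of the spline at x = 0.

-1

Let M_i = S''(x_i). Step sizes h_i = 1, 1; slopes of the chords Δ_i = (y_(i+1) - y_i)/h_i = -4, 1.
  1·M_0 + 4·M_1 + 1·M_2 = 6(Δ_1 - Δ_0) = 30
Clamped end conditions give two more equations: 2h_0·M_0 + h_0·M_1 = 6(Δ_0 - S'(-1)) = -12 and h_1·M_1 + 2h_1·M_2 = 6(S'(1) - Δ_1) = -24.
Hence M_0 = -14, M_1 = 16, M_2 = -20.
On [0, 1], S'(x) = b_1 + 2c_1·x + 3d_1·x² with b_1 = Δ_1 - h_1(2M_1 + M_2)/6 = -1, c_1 = M_1/2 = 8, d_1 = (M_2 - M_1)/(6h_1) = -6. So S'(0) = -1.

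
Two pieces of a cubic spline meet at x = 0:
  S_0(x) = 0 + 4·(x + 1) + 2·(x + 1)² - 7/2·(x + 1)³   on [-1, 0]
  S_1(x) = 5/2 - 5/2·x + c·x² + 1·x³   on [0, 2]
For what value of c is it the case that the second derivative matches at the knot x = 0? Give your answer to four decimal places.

-8.5000

S_0''(x) = 4 - 21·(x + 1), so S_0''(0) = -17. On the right, S_1''(0) = 2c, so c = -17/2.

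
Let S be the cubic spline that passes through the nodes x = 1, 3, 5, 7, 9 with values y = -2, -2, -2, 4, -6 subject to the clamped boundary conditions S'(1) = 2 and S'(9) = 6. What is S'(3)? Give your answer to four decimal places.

-1.3929

Write m_i for S''(x_i). With h_i = 2, 2, 2, 2 and divided differences Δ_i = 0, 0, 3, -5, the continuity of S' gives the tridiagonal system
  2·m_0 + 8·m_1 + 2·m_2 = 6(Δ_1 - Δ_0) = 0
  2·m_1 + 8·m_2 + 2·m_3 = 6(Δ_2 - Δ_1) = 18
  2·m_2 + 8·m_3 + 2·m_4 = 6(Δ_3 - Δ_2) = -48
Clamped end conditions give two more equations: 2h_0·m_0 + h_0·m_1 = 6(Δ_0 - S'(1)) = -12 and h_3·m_3 + 2h_3·m_4 = 6(S'(9) - Δ_3) = 66.
Forward elimination and back-substitution give m_0 = -73/28, m_1 = -11/14, m_2 = 23/4, m_3 = -185/14, m_4 = 647/28.
On [3, 5], S'(x) = b_1 + 2c_1·(x - 3) + 3d_1·(x - 3)² with b_1 = Δ_1 - h_1(2m_1 + m_2)/6 = -39/28, c_1 = m_1/2 = -11/28, d_1 = (m_2 - m_1)/(6h_1) = 61/112. So S'(3) = -39/28.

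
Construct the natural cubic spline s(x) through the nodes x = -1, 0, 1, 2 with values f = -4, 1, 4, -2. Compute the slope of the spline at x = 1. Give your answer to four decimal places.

-1.4667

Let M_i = s''(x_i). Step sizes h_i = 1, 1, 1; slopes of the chords Δ_i = (y_(i+1) - y_i)/h_i = 5, 3, -6.
  1·M_0 + 4·M_1 + 1·M_2 = 6(Δ_1 - Δ_0) = -12
  1·M_1 + 4·M_2 + 1·M_3 = 6(Δ_2 - Δ_1) = -54
Natural end conditions: M_0 = M_3 = 0.
Solving: M_0 = 0, M_1 = 2/5, M_2 = -68/5, M_3 = 0.
On [1, 2], s'(x) = b_2 + 2c_2·(x - 1) + 3d_2·(x - 1)² with b_2 = Δ_2 - h_2(2M_2 + M_3)/6 = -22/15, c_2 = M_2/2 = -34/5, d_2 = (M_3 - M_2)/(6h_2) = 34/15. So s'(1) = -22/15.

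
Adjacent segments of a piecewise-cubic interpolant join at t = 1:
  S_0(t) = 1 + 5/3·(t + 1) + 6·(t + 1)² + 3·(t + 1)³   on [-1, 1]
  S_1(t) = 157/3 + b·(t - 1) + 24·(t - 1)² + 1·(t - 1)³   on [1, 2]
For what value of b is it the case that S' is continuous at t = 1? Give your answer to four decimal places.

S_0'(t) = 5/3 + 12·(t + 1) + 9·(t + 1)², so S_0'(1) = 185/3. On the right, S_1'(1) = b, so b = 185/3.

61.6667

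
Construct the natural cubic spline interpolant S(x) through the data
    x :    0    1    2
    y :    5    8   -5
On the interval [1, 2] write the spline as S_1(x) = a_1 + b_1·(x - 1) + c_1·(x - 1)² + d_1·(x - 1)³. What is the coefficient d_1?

4

Write M_i for S''(x_i). With h_i = 1, 1 and divided differences Δ_i = 3, -13, the continuity of S' gives the tridiagonal system
  1·M_0 + 4·M_1 + 1·M_2 = 6(Δ_1 - Δ_0) = -96
Natural end conditions: M_0 = M_2 = 0.
Hence M_0 = 0, M_1 = -24, M_2 = 0.
On [1, 2], with S_1(x) = a_1 + b_1·(x - 1) + c_1·(x - 1)² + d_1·(x - 1)³: c_1 = M_1/2 = -12, d_1 = (M_2 - M_1)/(6h_1) = 4, b_1 = Δ_1 - h_1(2M_1 + M_2)/6 = -5.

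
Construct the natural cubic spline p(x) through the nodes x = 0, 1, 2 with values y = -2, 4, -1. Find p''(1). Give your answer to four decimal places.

Let σ_i = p''(x_i). Step sizes h_i = 1, 1; slopes of the chords Δ_i = (y_(i+1) - y_i)/h_i = 6, -5.
  1·σ_0 + 4·σ_1 + 1·σ_2 = 6(Δ_1 - Δ_0) = -66
Natural end conditions: σ_0 = σ_2 = 0.
Forward elimination and back-substitution give σ_0 = 0, σ_1 = -33/2, σ_2 = 0.

-16.5000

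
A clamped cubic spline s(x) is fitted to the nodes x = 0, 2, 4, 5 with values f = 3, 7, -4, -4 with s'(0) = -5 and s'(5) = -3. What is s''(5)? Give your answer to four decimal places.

-15.1739

Let σ_i = s''(x_i). Step sizes h_i = 2, 2, 1; slopes of the chords Δ_i = (y_(i+1) - y_i)/h_i = 2, -11/2, 0.
  2·σ_0 + 8·σ_1 + 2·σ_2 = 6(Δ_1 - Δ_0) = -45
  2·σ_1 + 6·σ_2 + 1·σ_3 = 6(Δ_2 - Δ_1) = 33
Clamped end conditions give two more equations: 2h_0·σ_0 + h_0·σ_1 = 6(Δ_0 - s'(0)) = 42 and h_2·σ_2 + 2h_2·σ_3 = 6(s'(5) - Δ_2) = -18.
Hence σ_0 = 781/46, σ_1 = -298/23, σ_2 = 284/23, σ_3 = -349/23.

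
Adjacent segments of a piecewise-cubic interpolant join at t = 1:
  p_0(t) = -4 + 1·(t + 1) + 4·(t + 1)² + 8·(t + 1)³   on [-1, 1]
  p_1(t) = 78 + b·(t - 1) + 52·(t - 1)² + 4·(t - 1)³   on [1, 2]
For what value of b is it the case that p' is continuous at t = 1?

113

p_0'(t) = 1 + 8·(t + 1) + 24·(t + 1)², so p_0'(1) = 113. On the right, p_1'(1) = b, so b = 113.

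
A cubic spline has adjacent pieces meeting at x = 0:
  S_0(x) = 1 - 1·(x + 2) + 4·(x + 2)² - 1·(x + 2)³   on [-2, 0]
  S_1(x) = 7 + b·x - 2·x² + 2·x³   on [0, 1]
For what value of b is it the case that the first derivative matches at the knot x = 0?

S_0'(x) = -1 + 8·(x + 2) - 3·(x + 2)², so S_0'(0) = 3. On the right, S_1'(0) = b, so b = 3.

3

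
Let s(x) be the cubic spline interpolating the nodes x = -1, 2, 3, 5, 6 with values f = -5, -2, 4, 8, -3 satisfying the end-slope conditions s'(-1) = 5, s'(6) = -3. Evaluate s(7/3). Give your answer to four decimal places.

With M_i denoting the second derivative at x_i, h_i = 3, 1, 2, 1, and Δ_i = (y_(i+1) − y_i)/h_i = 1, 6, 2, -11:
  3·M_0 + 8·M_1 + 1·M_2 = 6(Δ_1 - Δ_0) = 30
  1·M_1 + 6·M_2 + 2·M_3 = 6(Δ_2 - Δ_1) = -24
  2·M_2 + 6·M_3 + 1·M_4 = 6(Δ_3 - Δ_2) = -78
Clamped end conditions give two more equations: 2h_0·M_0 + h_0·M_1 = 6(Δ_0 - s'(-1)) = -24 and h_3·M_3 + 2h_3·M_4 = 6(s'(6) - Δ_3) = 48.
Solving the tridiagonal system: M_0 = -435/61, M_1 = 382/61, M_2 = 79/61, M_3 = -1160/61, M_4 = 2044/61.
On [2, 3], s(x) = -2 + 451/122·(x - 2) + 191/61·(x - 2)² - 101/122·(x - 2)³.
With (x - 2) = 1/3: s(7/3) = -742/1647.

-0.4505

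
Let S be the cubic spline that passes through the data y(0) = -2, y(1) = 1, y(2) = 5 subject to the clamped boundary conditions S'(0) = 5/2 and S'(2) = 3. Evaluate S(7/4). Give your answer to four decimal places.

4.1348

With m_i denoting the second derivative at x_i, h_i = 1, 1, and Δ_i = (y_(i+1) − y_i)/h_i = 3, 4:
  1·m_0 + 4·m_1 + 1·m_2 = 6(Δ_1 - Δ_0) = 6
Clamped end conditions give two more equations: 2h_0·m_0 + h_0·m_1 = 6(Δ_0 - S'(0)) = 3 and h_1·m_1 + 2h_1·m_2 = 6(S'(2) - Δ_1) = -6.
Hence m_0 = 1/4, m_1 = 5/2, m_2 = -17/4.
On [1, 2], S(x) = 1 + 31/8·(x - 1) + 5/4·(x - 1)² - 9/8·(x - 1)³.
With (x - 1) = 3/4: S(7/4) = 2117/512.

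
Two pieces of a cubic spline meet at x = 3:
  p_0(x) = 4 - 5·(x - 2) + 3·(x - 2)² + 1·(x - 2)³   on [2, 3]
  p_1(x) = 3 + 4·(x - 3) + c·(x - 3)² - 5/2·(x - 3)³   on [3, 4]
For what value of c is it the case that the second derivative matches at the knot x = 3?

p_0''(x) = 6 + 6·(x - 2), so p_0''(3) = 12. On the right, p_1''(3) = 2c, so c = 6.

6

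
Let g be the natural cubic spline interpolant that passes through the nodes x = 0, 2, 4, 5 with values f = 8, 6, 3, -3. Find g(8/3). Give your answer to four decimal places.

5.7407

Write M_i for g''(x_i). With h_i = 2, 2, 1 and divided differences Δ_i = -1, -3/2, -6, the continuity of g' gives the tridiagonal system
  2·M_0 + 8·M_1 + 2·M_2 = 6(Δ_1 - Δ_0) = -3
  2·M_1 + 6·M_2 + 1·M_3 = 6(Δ_2 - Δ_1) = -27
Natural end conditions: M_0 = M_3 = 0.
Forward elimination and back-substitution give M_0 = 0, M_1 = 9/11, M_2 = -105/22, M_3 = 0.
On [2, 4], g(x) = 6 - 5/11·(x - 2) + 9/22·(x - 2)² - 41/88·(x - 2)³.
With (x - 2) = 2/3: g(8/3) = 155/27.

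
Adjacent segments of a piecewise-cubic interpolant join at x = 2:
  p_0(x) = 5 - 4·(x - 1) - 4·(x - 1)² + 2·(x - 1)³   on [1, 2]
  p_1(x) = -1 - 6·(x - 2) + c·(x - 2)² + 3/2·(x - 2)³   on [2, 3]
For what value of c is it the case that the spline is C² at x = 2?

p_0''(x) = -8 + 12·(x - 1), so p_0''(2) = 4. On the right, p_1''(2) = 2c, so c = 2.

2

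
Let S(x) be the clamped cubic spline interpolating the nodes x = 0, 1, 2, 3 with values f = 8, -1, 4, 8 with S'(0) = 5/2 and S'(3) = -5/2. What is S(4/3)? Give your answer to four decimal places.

-1.2222

Put M_i = S'' at the i-th knot. Here h = (1, 1, 1) and Δ = (-9, 5, 4), so the interior equations h_(i-1)·M_(i-1) + 2(h_(i-1)+h_i)·M_i + h_i·M_(i+1) = 6(Δ_i − Δ_(i-1)) read
  1·M_0 + 4·M_1 + 1·M_2 = 6(Δ_1 - Δ_0) = 84
  1·M_1 + 4·M_2 + 1·M_3 = 6(Δ_2 - Δ_1) = -6
Clamped end conditions give two more equations: 2h_0·M_0 + h_0·M_1 = 6(Δ_0 - S'(0)) = -69 and h_2·M_2 + 2h_2·M_3 = 6(S'(3) - Δ_2) = -39.
Hence M_0 = -157/3, M_1 = 107/3, M_2 = -19/3, M_3 = -49/3.
On [1, 2], S(x) = -1 - 35/6·(x - 1) + 107/6·(x - 1)² - 7·(x - 1)³.
With (x - 1) = 1/3: S(4/3) = -11/9.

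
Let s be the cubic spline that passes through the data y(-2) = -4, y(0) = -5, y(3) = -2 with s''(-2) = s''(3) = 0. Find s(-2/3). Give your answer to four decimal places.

-4.8889

Let M_i = s''(x_i). Step sizes h_i = 2, 3; slopes of the chords Δ_i = (y_(i+1) - y_i)/h_i = -1/2, 1.
  2·M_0 + 10·M_1 + 3·M_2 = 6(Δ_1 - Δ_0) = 9
Natural end conditions: M_0 = M_2 = 0.
Solving: M_0 = 0, M_1 = 9/10, M_2 = 0.
On [-2, 0], s(t) = -4 - 4/5·(t + 2) + 0·(t + 2)² + 3/40·(t + 2)³.
With (t + 2) = 4/3: s(-2/3) = -44/9.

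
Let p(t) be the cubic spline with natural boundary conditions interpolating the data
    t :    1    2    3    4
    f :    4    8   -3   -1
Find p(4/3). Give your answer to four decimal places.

Put σ_i = p'' at the i-th knot. Here h = (1, 1, 1) and Δ = (4, -11, 2), so the interior equations h_(i-1)·σ_(i-1) + 2(h_(i-1)+h_i)·σ_i + h_i·σ_(i+1) = 6(Δ_i − Δ_(i-1)) read
  1·σ_0 + 4·σ_1 + 1·σ_2 = 6(Δ_1 - Δ_0) = -90
  1·σ_1 + 4·σ_2 + 1·σ_3 = 6(Δ_2 - Δ_1) = 78
Natural end conditions: σ_0 = σ_3 = 0.
Forward elimination and back-substitution give σ_0 = 0, σ_1 = -146/5, σ_2 = 134/5, σ_3 = 0.
On [1, 2], p(t) = 4 + 133/15·(t - 1) + 0·(t - 1)² - 73/15·(t - 1)³.
With (t - 1) = 1/3: p(4/3) = 2744/405.

6.7753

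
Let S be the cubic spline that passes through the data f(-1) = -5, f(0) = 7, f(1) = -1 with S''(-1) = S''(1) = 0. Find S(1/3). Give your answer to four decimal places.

Put m_i = S'' at the i-th knot. Here h = (1, 1) and Δ = (12, -8), so the interior equations h_(i-1)·m_(i-1) + 2(h_(i-1)+h_i)·m_i + h_i·m_(i+1) = 6(Δ_i − Δ_(i-1)) read
  1·m_0 + 4·m_1 + 1·m_2 = 6(Δ_1 - Δ_0) = -120
Natural end conditions: m_0 = m_2 = 0.
Forward elimination and back-substitution give m_0 = 0, m_1 = -30, m_2 = 0.
On [0, 1], S(t) = 7 + 2·t - 15·t² + 5·t³.
With t = 1/3: S(1/3) = 167/27.

6.1852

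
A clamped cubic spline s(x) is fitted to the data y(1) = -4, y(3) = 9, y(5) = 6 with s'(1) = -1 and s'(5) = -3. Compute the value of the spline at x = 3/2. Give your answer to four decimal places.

-2.6953

Let M_i = s''(x_i). Step sizes h_i = 2, 2; slopes of the chords Δ_i = (y_(i+1) - y_i)/h_i = 13/2, -3/2.
  2·M_0 + 8·M_1 + 2·M_2 = 6(Δ_1 - Δ_0) = -48
Clamped end conditions give two more equations: 2h_0·M_0 + h_0·M_1 = 6(Δ_0 - s'(1)) = 45 and h_1·M_1 + 2h_1·M_2 = 6(s'(5) - Δ_1) = -9.
Forward elimination and back-substitution give M_0 = 67/4, M_1 = -11, M_2 = 13/4.
On [1, 3], s(x) = -4 - 1·(x - 1) + 67/8·(x - 1)² - 37/16·(x - 1)³.
With (x - 1) = 1/2: s(3/2) = -345/128.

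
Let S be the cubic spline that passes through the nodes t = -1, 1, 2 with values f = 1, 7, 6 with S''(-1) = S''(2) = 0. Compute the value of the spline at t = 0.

5

Let M_i = S''(x_i). Step sizes h_i = 2, 1; slopes of the chords Δ_i = (y_(i+1) - y_i)/h_i = 3, -1.
  2·M_0 + 6·M_1 + 1·M_2 = 6(Δ_1 - Δ_0) = -24
Natural end conditions: M_0 = M_2 = 0.
Hence M_0 = 0, M_1 = -4, M_2 = 0.
On [-1, 1], S(t) = 1 + 13/3·(t + 1) + 0·(t + 1)² - 1/3·(t + 1)³.
With (t + 1) = 1: S(0) = 5.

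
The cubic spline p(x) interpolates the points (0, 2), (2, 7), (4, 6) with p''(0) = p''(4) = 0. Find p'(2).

With m_i denoting the second derivative at x_i, h_i = 2, 2, and Δ_i = (y_(i+1) − y_i)/h_i = 5/2, -1/2:
  2·m_0 + 8·m_1 + 2·m_2 = 6(Δ_1 - Δ_0) = -18
Natural end conditions: m_0 = m_2 = 0.
Hence m_0 = 0, m_1 = -9/4, m_2 = 0.
On [2, 4], p'(x) = b_1 + 2c_1·(x - 2) + 3d_1·(x - 2)² with b_1 = Δ_1 - h_1(2m_1 + m_2)/6 = 1, c_1 = m_1/2 = -9/8, d_1 = (m_2 - m_1)/(6h_1) = 3/16. So p'(2) = 1.

1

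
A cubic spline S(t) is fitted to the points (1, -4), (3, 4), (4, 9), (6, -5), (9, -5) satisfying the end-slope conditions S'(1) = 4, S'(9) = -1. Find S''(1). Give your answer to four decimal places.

Let m_i = S''(x_i). Step sizes h_i = 2, 1, 2, 3; slopes of the chords Δ_i = (y_(i+1) - y_i)/h_i = 4, 5, -7, 0.
  2·m_0 + 6·m_1 + 1·m_2 = 6(Δ_1 - Δ_0) = 6
  1·m_1 + 6·m_2 + 2·m_3 = 6(Δ_2 - Δ_1) = -72
  2·m_2 + 10·m_3 + 3·m_4 = 6(Δ_3 - Δ_2) = 42
Clamped end conditions give two more equations: 2h_0·m_0 + h_0·m_1 = 6(Δ_0 - S'(1)) = 0 and h_3·m_3 + 2h_3·m_4 = 6(S'(9) - Δ_3) = -6.
Solving: m_0 = -328/151, m_1 = 656/151, m_2 = -2374/151, m_3 = 1358/151, m_4 = -830/151.

-2.1722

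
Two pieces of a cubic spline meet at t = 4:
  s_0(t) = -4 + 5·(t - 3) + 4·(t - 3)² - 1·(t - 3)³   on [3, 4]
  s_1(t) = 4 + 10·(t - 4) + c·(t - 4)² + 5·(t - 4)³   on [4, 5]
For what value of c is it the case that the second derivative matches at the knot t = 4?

s_0''(t) = 8 - 6·(t - 3), so s_0''(4) = 2. On the right, s_1''(4) = 2c, so c = 1.

1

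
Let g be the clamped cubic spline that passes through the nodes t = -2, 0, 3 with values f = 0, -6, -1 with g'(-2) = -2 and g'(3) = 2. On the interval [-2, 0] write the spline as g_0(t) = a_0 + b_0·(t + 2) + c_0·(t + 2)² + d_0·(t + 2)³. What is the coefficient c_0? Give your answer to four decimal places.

Put M_i = g'' at the i-th knot. Here h = (2, 3) and Δ = (-3, 5/3), so the interior equations h_(i-1)·M_(i-1) + 2(h_(i-1)+h_i)·M_i + h_i·M_(i+1) = 6(Δ_i − Δ_(i-1)) read
  2·M_0 + 10·M_1 + 3·M_2 = 6(Δ_1 - Δ_0) = 28
Clamped end conditions give two more equations: 2h_0·M_0 + h_0·M_1 = 6(Δ_0 - g'(-2)) = -6 and h_1·M_1 + 2h_1·M_2 = 6(g'(3) - Δ_1) = 2.
Solving: M_0 = -7/2, M_1 = 4, M_2 = -5/3.
On [-2, 0], with g_0(t) = a_0 + b_0·(t + 2) + c_0·(t + 2)² + d_0·(t + 2)³: c_0 = M_0/2 = -7/4, d_0 = (M_1 - M_0)/(6h_0) = 5/8, b_0 = Δ_0 - h_0(2M_0 + M_1)/6 = -2.

-1.7500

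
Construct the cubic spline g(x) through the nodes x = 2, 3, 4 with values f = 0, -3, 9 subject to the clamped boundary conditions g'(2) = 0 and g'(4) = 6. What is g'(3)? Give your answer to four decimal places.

Put M_i = g'' at the i-th knot. Here h = (1, 1) and Δ = (-3, 12), so the interior equations h_(i-1)·M_(i-1) + 2(h_(i-1)+h_i)·M_i + h_i·M_(i+1) = 6(Δ_i − Δ_(i-1)) read
  1·M_0 + 4·M_1 + 1·M_2 = 6(Δ_1 - Δ_0) = 90
Clamped end conditions give two more equations: 2h_0·M_0 + h_0·M_1 = 6(Δ_0 - g'(2)) = -18 and h_1·M_1 + 2h_1·M_2 = 6(g'(4) - Δ_1) = -36.
Hence M_0 = -57/2, M_1 = 39, M_2 = -75/2.
On [3, 4], g'(x) = b_1 + 2c_1·(x - 3) + 3d_1·(x - 3)² with b_1 = Δ_1 - h_1(2M_1 + M_2)/6 = 21/4, c_1 = M_1/2 = 39/2, d_1 = (M_2 - M_1)/(6h_1) = -51/4. So g'(3) = 21/4.

5.2500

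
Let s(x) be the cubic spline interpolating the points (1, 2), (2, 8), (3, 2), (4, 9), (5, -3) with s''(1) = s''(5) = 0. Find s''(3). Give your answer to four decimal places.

Let σ_i = s''(x_i). Step sizes h_i = 1, 1, 1, 1; slopes of the chords Δ_i = (y_(i+1) - y_i)/h_i = 6, -6, 7, -12.
  1·σ_0 + 4·σ_1 + 1·σ_2 = 6(Δ_1 - Δ_0) = -72
  1·σ_1 + 4·σ_2 + 1·σ_3 = 6(Δ_2 - Δ_1) = 78
  1·σ_2 + 4·σ_3 + 1·σ_4 = 6(Δ_3 - Δ_2) = -114
Natural end conditions: σ_0 = σ_4 = 0.
Solving the tridiagonal system: σ_0 = 0, σ_1 = -753/28, σ_2 = 249/7, σ_3 = -1047/28, σ_4 = 0.

35.5714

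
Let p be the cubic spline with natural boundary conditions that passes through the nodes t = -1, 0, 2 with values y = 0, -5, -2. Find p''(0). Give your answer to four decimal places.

6.5000

Let m_i = p''(x_i). Step sizes h_i = 1, 2; slopes of the chords Δ_i = (y_(i+1) - y_i)/h_i = -5, 3/2.
  1·m_0 + 6·m_1 + 2·m_2 = 6(Δ_1 - Δ_0) = 39
Natural end conditions: m_0 = m_2 = 0.
Solving: m_0 = 0, m_1 = 13/2, m_2 = 0.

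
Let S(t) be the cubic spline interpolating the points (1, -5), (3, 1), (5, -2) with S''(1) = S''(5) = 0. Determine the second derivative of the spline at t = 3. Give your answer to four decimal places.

With σ_i denoting the second derivative at x_i, h_i = 2, 2, and Δ_i = (y_(i+1) − y_i)/h_i = 3, -3/2:
  2·σ_0 + 8·σ_1 + 2·σ_2 = 6(Δ_1 - Δ_0) = -27
Natural end conditions: σ_0 = σ_2 = 0.
Forward elimination and back-substitution give σ_0 = 0, σ_1 = -27/8, σ_2 = 0.

-3.3750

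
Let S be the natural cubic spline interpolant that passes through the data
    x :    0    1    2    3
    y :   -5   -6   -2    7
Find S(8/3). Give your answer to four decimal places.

Put m_i = S'' at the i-th knot. Here h = (1, 1, 1) and Δ = (-1, 4, 9), so the interior equations h_(i-1)·m_(i-1) + 2(h_(i-1)+h_i)·m_i + h_i·m_(i+1) = 6(Δ_i − Δ_(i-1)) read
  1·m_0 + 4·m_1 + 1·m_2 = 6(Δ_1 - Δ_0) = 30
  1·m_1 + 4·m_2 + 1·m_3 = 6(Δ_2 - Δ_1) = 30
Natural end conditions: m_0 = m_3 = 0.
Solving the tridiagonal system: m_0 = 0, m_1 = 6, m_2 = 6, m_3 = 0.
On [2, 3], S(x) = -2 + 7·(x - 2) + 3·(x - 2)² - 1·(x - 2)³.
With (x - 2) = 2/3: S(8/3) = 100/27.

3.7037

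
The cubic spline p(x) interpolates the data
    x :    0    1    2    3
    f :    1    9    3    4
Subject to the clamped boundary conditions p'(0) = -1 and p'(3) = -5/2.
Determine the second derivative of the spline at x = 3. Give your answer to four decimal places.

Write m_i for p''(x_i). With h_i = 1, 1, 1 and divided differences Δ_i = 8, -6, 1, the continuity of p' gives the tridiagonal system
  1·m_0 + 4·m_1 + 1·m_2 = 6(Δ_1 - Δ_0) = -84
  1·m_1 + 4·m_2 + 1·m_3 = 6(Δ_2 - Δ_1) = 42
Clamped end conditions give two more equations: 2h_0·m_0 + h_0·m_1 = 6(Δ_0 - p'(0)) = 54 and h_2·m_2 + 2h_2·m_3 = 6(p'(3) - Δ_2) = -21.
Solving: m_0 = 233/5, m_1 = -196/5, m_2 = 131/5, m_3 = -118/5.

-23.6000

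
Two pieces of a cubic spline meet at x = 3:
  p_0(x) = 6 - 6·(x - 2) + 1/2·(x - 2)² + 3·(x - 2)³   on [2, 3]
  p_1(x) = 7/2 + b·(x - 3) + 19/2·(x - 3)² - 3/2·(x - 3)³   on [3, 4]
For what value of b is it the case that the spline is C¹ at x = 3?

4

p_0'(x) = -6 + 1·(x - 2) + 9·(x - 2)², so p_0'(3) = 4. On the right, p_1'(3) = b, so b = 4.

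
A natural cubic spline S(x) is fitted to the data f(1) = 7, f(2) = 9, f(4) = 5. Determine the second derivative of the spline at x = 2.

Let m_i = S''(x_i). Step sizes h_i = 1, 2; slopes of the chords Δ_i = (y_(i+1) - y_i)/h_i = 2, -2.
  1·m_0 + 6·m_1 + 2·m_2 = 6(Δ_1 - Δ_0) = -24
Natural end conditions: m_0 = m_2 = 0.
Hence m_0 = 0, m_1 = -4, m_2 = 0.

-4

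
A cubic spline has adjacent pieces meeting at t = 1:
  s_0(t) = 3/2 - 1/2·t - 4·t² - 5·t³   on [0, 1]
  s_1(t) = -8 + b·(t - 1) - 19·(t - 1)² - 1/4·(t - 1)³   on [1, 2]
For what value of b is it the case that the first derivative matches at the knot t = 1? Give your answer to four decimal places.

-23.5000

s_0'(t) = -1/2 - 8·t - 15·t², so s_0'(1) = -47/2. On the right, s_1'(1) = b, so b = -47/2.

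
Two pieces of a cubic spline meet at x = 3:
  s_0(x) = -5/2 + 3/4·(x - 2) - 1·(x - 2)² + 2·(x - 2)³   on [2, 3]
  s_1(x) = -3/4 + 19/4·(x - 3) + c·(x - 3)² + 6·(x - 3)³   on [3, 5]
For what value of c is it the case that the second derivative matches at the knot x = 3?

s_0''(x) = -2 + 12·(x - 2), so s_0''(3) = 10. On the right, s_1''(3) = 2c, so c = 5.

5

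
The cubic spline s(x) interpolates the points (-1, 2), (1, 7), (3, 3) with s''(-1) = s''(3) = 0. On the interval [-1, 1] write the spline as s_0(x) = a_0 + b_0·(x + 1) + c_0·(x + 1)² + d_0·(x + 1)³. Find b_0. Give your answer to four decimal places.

Write M_i for s''(x_i). With h_i = 2, 2 and divided differences Δ_i = 5/2, -2, the continuity of s' gives the tridiagonal system
  2·M_0 + 8·M_1 + 2·M_2 = 6(Δ_1 - Δ_0) = -27
Natural end conditions: M_0 = M_2 = 0.
Solving the tridiagonal system: M_0 = 0, M_1 = -27/8, M_2 = 0.
On [-1, 1], with s_0(x) = a_0 + b_0·(x + 1) + c_0·(x + 1)² + d_0·(x + 1)³: c_0 = M_0/2 = 0, d_0 = (M_1 - M_0)/(6h_0) = -9/32, b_0 = Δ_0 - h_0(2M_0 + M_1)/6 = 29/8.

3.6250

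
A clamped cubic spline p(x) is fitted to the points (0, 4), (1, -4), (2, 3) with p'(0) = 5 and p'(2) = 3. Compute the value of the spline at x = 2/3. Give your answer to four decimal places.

Put m_i = p'' at the i-th knot. Here h = (1, 1) and Δ = (-8, 7), so the interior equations h_(i-1)·m_(i-1) + 2(h_(i-1)+h_i)·m_i + h_i·m_(i+1) = 6(Δ_i − Δ_(i-1)) read
  1·m_0 + 4·m_1 + 1·m_2 = 6(Δ_1 - Δ_0) = 90
Clamped end conditions give two more equations: 2h_0·m_0 + h_0·m_1 = 6(Δ_0 - p'(0)) = -78 and h_1·m_1 + 2h_1·m_2 = 6(p'(2) - Δ_1) = -24.
Solving the tridiagonal system: m_0 = -125/2, m_1 = 47, m_2 = -71/2.
On [0, 1], p(x) = 4 + 5·x - 125/4·x² + 73/4·x³.
With x = 2/3: p(2/3) = -31/27.

-1.1481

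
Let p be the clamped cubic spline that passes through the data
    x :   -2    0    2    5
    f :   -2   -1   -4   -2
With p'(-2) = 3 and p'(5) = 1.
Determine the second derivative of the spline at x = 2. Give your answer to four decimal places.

Write M_i for p''(x_i). With h_i = 2, 2, 3 and divided differences Δ_i = 1/2, -3/2, 2/3, the continuity of p' gives the tridiagonal system
  2·M_0 + 8·M_1 + 2·M_2 = 6(Δ_1 - Δ_0) = -12
  2·M_1 + 10·M_2 + 3·M_3 = 6(Δ_2 - Δ_1) = 13
Clamped end conditions give two more equations: 2h_0·M_0 + h_0·M_1 = 6(Δ_0 - p'(-2)) = -15 and h_2·M_2 + 2h_2·M_3 = 6(p'(5) - Δ_2) = 2.
Solving the tridiagonal system: M_0 = -118/37, M_1 = -83/74, M_2 = 62/37, M_3 = -56/111.

1.6757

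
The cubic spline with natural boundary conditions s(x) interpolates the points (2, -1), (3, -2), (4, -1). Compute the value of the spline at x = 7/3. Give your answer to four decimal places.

-1.4815

Write M_i for s''(x_i). With h_i = 1, 1 and divided differences Δ_i = -1, 1, the continuity of s' gives the tridiagonal system
  1·M_0 + 4·M_1 + 1·M_2 = 6(Δ_1 - Δ_0) = 12
Natural end conditions: M_0 = M_2 = 0.
Solving: M_0 = 0, M_1 = 3, M_2 = 0.
On [2, 3], s(x) = -1 - 3/2·(x - 2) + 0·(x - 2)² + 1/2·(x - 2)³.
With (x - 2) = 1/3: s(7/3) = -40/27.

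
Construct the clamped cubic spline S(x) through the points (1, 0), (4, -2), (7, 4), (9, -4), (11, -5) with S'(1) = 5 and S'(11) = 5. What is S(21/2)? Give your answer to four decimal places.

-6.6578

Let M_i = S''(x_i). Step sizes h_i = 3, 3, 2, 2; slopes of the chords Δ_i = (y_(i+1) - y_i)/h_i = -2/3, 2, -4, -1/2.
  3·M_0 + 12·M_1 + 3·M_2 = 6(Δ_1 - Δ_0) = 16
  3·M_1 + 10·M_2 + 2·M_3 = 6(Δ_2 - Δ_1) = -36
  2·M_2 + 8·M_3 + 2·M_4 = 6(Δ_3 - Δ_2) = 21
Clamped end conditions give two more equations: 2h_0·M_0 + h_0·M_1 = 6(Δ_0 - S'(1)) = -34 and h_3·M_3 + 2h_3·M_4 = 6(S'(11) - Δ_3) = 33.
Forward elimination and back-substitution give M_0 = -481/60, M_1 = 47/10, M_2 = -109/20, M_3 = 11/5, M_4 = 143/20.
On [9, 11], S(x) = -4 - 87/20·(x - 9) + 11/10·(x - 9)² + 33/80·(x - 9)³.
With (x - 9) = 3/2: S(21/2) = -4261/640.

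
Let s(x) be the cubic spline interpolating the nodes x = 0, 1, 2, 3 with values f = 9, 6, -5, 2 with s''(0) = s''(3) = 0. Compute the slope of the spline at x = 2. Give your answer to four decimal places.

-3.6667

Let M_i = s''(x_i). Step sizes h_i = 1, 1, 1; slopes of the chords Δ_i = (y_(i+1) - y_i)/h_i = -3, -11, 7.
  1·M_0 + 4·M_1 + 1·M_2 = 6(Δ_1 - Δ_0) = -48
  1·M_1 + 4·M_2 + 1·M_3 = 6(Δ_2 - Δ_1) = 108
Natural end conditions: M_0 = M_3 = 0.
Forward elimination and back-substitution give M_0 = 0, M_1 = -20, M_2 = 32, M_3 = 0.
On [2, 3], s'(x) = b_2 + 2c_2·(x - 2) + 3d_2·(x - 2)² with b_2 = Δ_2 - h_2(2M_2 + M_3)/6 = -11/3, c_2 = M_2/2 = 16, d_2 = (M_3 - M_2)/(6h_2) = -16/3. So s'(2) = -11/3.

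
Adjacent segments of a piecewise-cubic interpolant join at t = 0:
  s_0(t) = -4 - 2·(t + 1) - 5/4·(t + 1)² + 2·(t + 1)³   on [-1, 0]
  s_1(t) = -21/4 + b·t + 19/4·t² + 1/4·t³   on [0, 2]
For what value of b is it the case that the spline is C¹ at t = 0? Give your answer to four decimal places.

1.5000

s_0'(t) = -2 - 5/2·(t + 1) + 6·(t + 1)², so s_0'(0) = 3/2. On the right, s_1'(0) = b, so b = 3/2.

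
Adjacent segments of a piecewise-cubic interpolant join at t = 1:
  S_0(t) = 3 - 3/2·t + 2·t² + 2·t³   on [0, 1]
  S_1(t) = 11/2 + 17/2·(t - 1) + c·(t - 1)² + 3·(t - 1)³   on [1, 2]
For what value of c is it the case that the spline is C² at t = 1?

S_0''(t) = 4 + 12·t, so S_0''(1) = 16. On the right, S_1''(1) = 2c, so c = 8.

8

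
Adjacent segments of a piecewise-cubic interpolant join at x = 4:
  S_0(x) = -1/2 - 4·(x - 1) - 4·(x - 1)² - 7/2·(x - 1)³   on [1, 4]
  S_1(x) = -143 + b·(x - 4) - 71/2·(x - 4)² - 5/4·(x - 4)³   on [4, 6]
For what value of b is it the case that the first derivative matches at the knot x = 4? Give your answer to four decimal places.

-122.5000

S_0'(x) = -4 - 8·(x - 1) - 21/2·(x - 1)², so S_0'(4) = -245/2. On the right, S_1'(4) = b, so b = -245/2.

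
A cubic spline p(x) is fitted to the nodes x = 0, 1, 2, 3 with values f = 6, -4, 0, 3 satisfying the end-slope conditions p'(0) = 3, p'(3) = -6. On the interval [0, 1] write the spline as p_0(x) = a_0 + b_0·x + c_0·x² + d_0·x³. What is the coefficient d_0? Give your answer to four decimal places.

Let M_i = p''(x_i). Step sizes h_i = 1, 1, 1; slopes of the chords Δ_i = (y_(i+1) - y_i)/h_i = -10, 4, 3.
  1·M_0 + 4·M_1 + 1·M_2 = 6(Δ_1 - Δ_0) = 84
  1·M_1 + 4·M_2 + 1·M_3 = 6(Δ_2 - Δ_1) = -6
Clamped end conditions give two more equations: 2h_0·M_0 + h_0·M_1 = 6(Δ_0 - p'(0)) = -78 and h_2·M_2 + 2h_2·M_3 = 6(p'(3) - Δ_2) = -54.
Solving the tridiagonal system: M_0 = -286/5, M_1 = 182/5, M_2 = -22/5, M_3 = -124/5.
On [0, 1], with p_0(x) = a_0 + b_0·x + c_0·x² + d_0·x³: c_0 = M_0/2 = -143/5, d_0 = (M_1 - M_0)/(6h_0) = 78/5, b_0 = Δ_0 - h_0(2M_0 + M_1)/6 = 3.

15.6000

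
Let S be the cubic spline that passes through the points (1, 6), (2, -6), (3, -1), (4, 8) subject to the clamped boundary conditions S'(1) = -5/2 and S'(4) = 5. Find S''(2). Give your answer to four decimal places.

37.4000

Let m_i = S''(x_i). Step sizes h_i = 1, 1, 1; slopes of the chords Δ_i = (y_(i+1) - y_i)/h_i = -12, 5, 9.
  1·m_0 + 4·m_1 + 1·m_2 = 6(Δ_1 - Δ_0) = 102
  1·m_1 + 4·m_2 + 1·m_3 = 6(Δ_2 - Δ_1) = 24
Clamped end conditions give two more equations: 2h_0·m_0 + h_0·m_1 = 6(Δ_0 - S'(1)) = -57 and h_2·m_2 + 2h_2·m_3 = 6(S'(4) - Δ_2) = -24.
Forward elimination and back-substitution give m_0 = -236/5, m_1 = 187/5, m_2 = -2/5, m_3 = -59/5.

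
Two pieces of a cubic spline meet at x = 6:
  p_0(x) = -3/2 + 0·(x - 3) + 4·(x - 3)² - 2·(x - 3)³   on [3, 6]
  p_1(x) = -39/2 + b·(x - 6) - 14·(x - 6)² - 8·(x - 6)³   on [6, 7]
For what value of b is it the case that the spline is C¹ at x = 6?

-30

p_0'(x) = 0 + 8·(x - 3) - 6·(x - 3)², so p_0'(6) = -30. On the right, p_1'(6) = b, so b = -30.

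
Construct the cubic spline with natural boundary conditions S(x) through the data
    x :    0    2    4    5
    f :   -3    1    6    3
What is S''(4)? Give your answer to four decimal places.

Let M_i = S''(x_i). Step sizes h_i = 2, 2, 1; slopes of the chords Δ_i = (y_(i+1) - y_i)/h_i = 2, 5/2, -3.
  2·M_0 + 8·M_1 + 2·M_2 = 6(Δ_1 - Δ_0) = 3
  2·M_1 + 6·M_2 + 1·M_3 = 6(Δ_2 - Δ_1) = -33
Natural end conditions: M_0 = M_3 = 0.
Solving: M_0 = 0, M_1 = 21/11, M_2 = -135/22, M_3 = 0.

-6.1364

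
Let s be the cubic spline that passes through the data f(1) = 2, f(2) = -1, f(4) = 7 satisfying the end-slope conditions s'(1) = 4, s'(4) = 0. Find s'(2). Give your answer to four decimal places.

With σ_i denoting the second derivative at x_i, h_i = 1, 2, and Δ_i = (y_(i+1) − y_i)/h_i = -3, 4:
  1·σ_0 + 6·σ_1 + 2·σ_2 = 6(Δ_1 - Δ_0) = 42
Clamped end conditions give two more equations: 2h_0·σ_0 + h_0·σ_1 = 6(Δ_0 - s'(1)) = -42 and h_1·σ_1 + 2h_1·σ_2 = 6(s'(4) - Δ_1) = -24.
Forward elimination and back-substitution give σ_0 = -88/3, σ_1 = 50/3, σ_2 = -43/3.
On [2, 4], s'(x) = b_1 + 2c_1·(x - 2) + 3d_1·(x - 2)² with b_1 = Δ_1 - h_1(2σ_1 + σ_2)/6 = -7/3, c_1 = σ_1/2 = 25/3, d_1 = (σ_2 - σ_1)/(6h_1) = -31/12. So s'(2) = -7/3.

-2.3333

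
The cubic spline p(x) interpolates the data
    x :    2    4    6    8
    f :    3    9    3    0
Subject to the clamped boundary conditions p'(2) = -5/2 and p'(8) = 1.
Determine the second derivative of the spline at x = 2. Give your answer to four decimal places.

Let σ_i = p''(x_i). Step sizes h_i = 2, 2, 2; slopes of the chords Δ_i = (y_(i+1) - y_i)/h_i = 3, -3, -3/2.
  2·σ_0 + 8·σ_1 + 2·σ_2 = 6(Δ_1 - Δ_0) = -36
  2·σ_1 + 8·σ_2 + 2·σ_3 = 6(Δ_2 - Δ_1) = 9
Clamped end conditions give two more equations: 2h_0·σ_0 + h_0·σ_1 = 6(Δ_0 - p'(2)) = 33 and h_2·σ_2 + 2h_2·σ_3 = 6(p'(8) - Δ_2) = 15.
Hence σ_0 = 371/30, σ_1 = -247/30, σ_2 = 77/30, σ_3 = 37/15.

12.3667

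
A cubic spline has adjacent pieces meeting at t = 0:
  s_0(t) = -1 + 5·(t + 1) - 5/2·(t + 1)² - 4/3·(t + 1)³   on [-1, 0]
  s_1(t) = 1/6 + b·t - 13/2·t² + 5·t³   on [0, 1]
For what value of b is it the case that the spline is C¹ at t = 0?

s_0'(t) = 5 - 5·(t + 1) - 4·(t + 1)², so s_0'(0) = -4. On the right, s_1'(0) = b, so b = -4.

-4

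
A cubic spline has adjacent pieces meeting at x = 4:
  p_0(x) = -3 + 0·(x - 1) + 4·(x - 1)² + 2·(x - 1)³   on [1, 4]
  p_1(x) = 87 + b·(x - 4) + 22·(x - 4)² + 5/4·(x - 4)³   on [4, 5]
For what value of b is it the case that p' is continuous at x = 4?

78

p_0'(x) = 0 + 8·(x - 1) + 6·(x - 1)², so p_0'(4) = 78. On the right, p_1'(4) = b, so b = 78.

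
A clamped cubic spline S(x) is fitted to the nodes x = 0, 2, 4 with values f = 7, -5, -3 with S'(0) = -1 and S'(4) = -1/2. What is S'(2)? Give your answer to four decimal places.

-3.3750

Write σ_i for S''(x_i). With h_i = 2, 2 and divided differences Δ_i = -6, 1, the continuity of S' gives the tridiagonal system
  2·σ_0 + 8·σ_1 + 2·σ_2 = 6(Δ_1 - Δ_0) = 42
Clamped end conditions give two more equations: 2h_0·σ_0 + h_0·σ_1 = 6(Δ_0 - S'(0)) = -30 and h_1·σ_1 + 2h_1·σ_2 = 6(S'(4) - Δ_1) = -9.
Forward elimination and back-substitution give σ_0 = -101/8, σ_1 = 41/4, σ_2 = -59/8.
On [2, 4], S'(x) = b_1 + 2c_1·(x - 2) + 3d_1·(x - 2)² with b_1 = Δ_1 - h_1(2σ_1 + σ_2)/6 = -27/8, c_1 = σ_1/2 = 41/8, d_1 = (σ_2 - σ_1)/(6h_1) = -47/32. So S'(2) = -27/8.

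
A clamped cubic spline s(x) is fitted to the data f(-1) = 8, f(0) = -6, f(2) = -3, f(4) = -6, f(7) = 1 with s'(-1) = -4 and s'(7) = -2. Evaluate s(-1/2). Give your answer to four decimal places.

Write M_i for s''(x_i). With h_i = 1, 2, 2, 3 and divided differences Δ_i = -14, 3/2, -3/2, 7/3, the continuity of s' gives the tridiagonal system
  1·M_0 + 6·M_1 + 2·M_2 = 6(Δ_1 - Δ_0) = 93
  2·M_1 + 8·M_2 + 2·M_3 = 6(Δ_2 - Δ_1) = -18
  2·M_2 + 10·M_3 + 3·M_4 = 6(Δ_3 - Δ_2) = 23
Clamped end conditions give two more equations: 2h_0·M_0 + h_0·M_1 = 6(Δ_0 - s'(-1)) = -60 and h_3·M_3 + 2h_3·M_4 = 6(s'(7) - Δ_3) = -26.
Solving the tridiagonal system: M_0 = -4567/106, M_1 = 1387/53, M_2 = -2219/212, M_3 = 355/53, M_4 = -2443/318.
On [-1, 0], s(x) = 8 - 4·(x + 1) - 4567/212·(x + 1)² + 2447/212·(x + 1)³.
With (x + 1) = 1/2: s(-1/2) = 3489/1696.

2.0572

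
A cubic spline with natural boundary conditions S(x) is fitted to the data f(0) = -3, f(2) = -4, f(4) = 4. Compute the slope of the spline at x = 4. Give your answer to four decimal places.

With σ_i denoting the second derivative at x_i, h_i = 2, 2, and Δ_i = (y_(i+1) − y_i)/h_i = -1/2, 4:
  2·σ_0 + 8·σ_1 + 2·σ_2 = 6(Δ_1 - Δ_0) = 27
Natural end conditions: σ_0 = σ_2 = 0.
Solving: σ_0 = 0, σ_1 = 27/8, σ_2 = 0.
On [2, 4], S'(x) = b_1 + 2c_1·(x - 2) + 3d_1·(x - 2)² with b_1 = Δ_1 - h_1(2σ_1 + σ_2)/6 = 7/4, c_1 = σ_1/2 = 27/16, d_1 = (σ_2 - σ_1)/(6h_1) = -9/32. So S'(4) = 41/8.

5.1250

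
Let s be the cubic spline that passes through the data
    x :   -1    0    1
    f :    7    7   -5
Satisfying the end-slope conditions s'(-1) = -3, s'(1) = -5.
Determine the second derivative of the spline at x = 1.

Write σ_i for s''(x_i). With h_i = 1, 1 and divided differences Δ_i = 0, -12, the continuity of s' gives the tridiagonal system
  1·σ_0 + 4·σ_1 + 1·σ_2 = 6(Δ_1 - Δ_0) = -72
Clamped end conditions give two more equations: 2h_0·σ_0 + h_0·σ_1 = 6(Δ_0 - s'(-1)) = 18 and h_1·σ_1 + 2h_1·σ_2 = 6(s'(1) - Δ_1) = 42.
Hence σ_0 = 26, σ_1 = -34, σ_2 = 38.

38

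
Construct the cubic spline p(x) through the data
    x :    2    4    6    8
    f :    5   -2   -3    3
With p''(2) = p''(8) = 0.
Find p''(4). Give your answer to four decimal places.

1.7000

Let M_i = p''(x_i). Step sizes h_i = 2, 2, 2; slopes of the chords Δ_i = (y_(i+1) - y_i)/h_i = -7/2, -1/2, 3.
  2·M_0 + 8·M_1 + 2·M_2 = 6(Δ_1 - Δ_0) = 18
  2·M_1 + 8·M_2 + 2·M_3 = 6(Δ_2 - Δ_1) = 21
Natural end conditions: M_0 = M_3 = 0.
Solving the tridiagonal system: M_0 = 0, M_1 = 17/10, M_2 = 11/5, M_3 = 0.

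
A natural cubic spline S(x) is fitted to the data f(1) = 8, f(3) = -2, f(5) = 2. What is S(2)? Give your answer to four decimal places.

1.6875

Write m_i for S''(x_i). With h_i = 2, 2 and divided differences Δ_i = -5, 2, the continuity of S' gives the tridiagonal system
  2·m_0 + 8·m_1 + 2·m_2 = 6(Δ_1 - Δ_0) = 42
Natural end conditions: m_0 = m_2 = 0.
Hence m_0 = 0, m_1 = 21/4, m_2 = 0.
On [1, 3], S(x) = 8 - 27/4·(x - 1) + 0·(x - 1)² + 7/16·(x - 1)³.
With (x - 1) = 1: S(2) = 27/16.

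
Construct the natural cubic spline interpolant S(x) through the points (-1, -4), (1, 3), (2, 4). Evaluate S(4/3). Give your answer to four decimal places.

3.4877

With m_i denoting the second derivative at x_i, h_i = 2, 1, and Δ_i = (y_(i+1) − y_i)/h_i = 7/2, 1:
  2·m_0 + 6·m_1 + 1·m_2 = 6(Δ_1 - Δ_0) = -15
Natural end conditions: m_0 = m_2 = 0.
Forward elimination and back-substitution give m_0 = 0, m_1 = -5/2, m_2 = 0.
On [1, 2], S(x) = 3 + 11/6·(x - 1) - 5/4·(x - 1)² + 5/12·(x - 1)³.
With (x - 1) = 1/3: S(4/3) = 565/162.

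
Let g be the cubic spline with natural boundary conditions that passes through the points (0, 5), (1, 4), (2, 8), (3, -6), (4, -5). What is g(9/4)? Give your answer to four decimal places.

Let M_i = g''(x_i). Step sizes h_i = 1, 1, 1, 1; slopes of the chords Δ_i = (y_(i+1) - y_i)/h_i = -1, 4, -14, 1.
  1·M_0 + 4·M_1 + 1·M_2 = 6(Δ_1 - Δ_0) = 30
  1·M_1 + 4·M_2 + 1·M_3 = 6(Δ_2 - Δ_1) = -108
  1·M_2 + 4·M_3 + 1·M_4 = 6(Δ_3 - Δ_2) = 90
Natural end conditions: M_0 = M_4 = 0.
Solving: M_0 = 0, M_1 = 243/14, M_2 = -276/7, M_3 = 453/14, M_4 = 0.
On [2, 3], g(x) = 8 - 25/4·(x - 2) - 138/7·(x - 2)² + 335/28·(x - 2)³.
With (x - 2) = 1/4: g(9/4) = 9663/1792.

5.3923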